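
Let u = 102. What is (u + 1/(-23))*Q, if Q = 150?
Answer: 351750/23 ≈ 15293.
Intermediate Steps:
(u + 1/(-23))*Q = (102 + 1/(-23))*150 = (102 - 1/23)*150 = (2345/23)*150 = 351750/23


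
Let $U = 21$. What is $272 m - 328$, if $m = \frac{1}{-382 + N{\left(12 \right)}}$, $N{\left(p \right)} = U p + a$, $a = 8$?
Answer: $- \frac{20144}{61} \approx -330.23$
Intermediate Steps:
$N{\left(p \right)} = 8 + 21 p$ ($N{\left(p \right)} = 21 p + 8 = 8 + 21 p$)
$m = - \frac{1}{122}$ ($m = \frac{1}{-382 + \left(8 + 21 \cdot 12\right)} = \frac{1}{-382 + \left(8 + 252\right)} = \frac{1}{-382 + 260} = \frac{1}{-122} = - \frac{1}{122} \approx -0.0081967$)
$272 m - 328 = 272 \left(- \frac{1}{122}\right) - 328 = - \frac{136}{61} - 328 = - \frac{20144}{61}$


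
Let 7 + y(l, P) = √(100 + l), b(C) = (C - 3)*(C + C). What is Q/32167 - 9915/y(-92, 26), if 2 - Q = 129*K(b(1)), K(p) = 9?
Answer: 117500164/69413 + 19830*√2/41 ≈ 2376.8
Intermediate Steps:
b(C) = 2*C*(-3 + C) (b(C) = (-3 + C)*(2*C) = 2*C*(-3 + C))
y(l, P) = -7 + √(100 + l)
Q = -1159 (Q = 2 - 129*9 = 2 - 1*1161 = 2 - 1161 = -1159)
Q/32167 - 9915/y(-92, 26) = -1159/32167 - 9915/(-7 + √(100 - 92)) = -1159*1/32167 - 9915/(-7 + √8) = -61/1693 - 9915/(-7 + 2*√2)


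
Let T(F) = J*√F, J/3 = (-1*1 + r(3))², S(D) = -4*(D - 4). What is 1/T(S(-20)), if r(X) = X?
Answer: √6/288 ≈ 0.0085052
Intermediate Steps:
S(D) = 16 - 4*D (S(D) = -4*(-4 + D) = 16 - 4*D)
J = 12 (J = 3*(-1*1 + 3)² = 3*(-1 + 3)² = 3*2² = 3*4 = 12)
T(F) = 12*√F
1/T(S(-20)) = 1/(12*√(16 - 4*(-20))) = 1/(12*√(16 + 80)) = 1/(12*√96) = 1/(12*(4*√6)) = 1/(48*√6) = √6/288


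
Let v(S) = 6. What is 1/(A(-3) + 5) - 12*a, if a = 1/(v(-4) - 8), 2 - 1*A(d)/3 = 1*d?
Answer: 121/20 ≈ 6.0500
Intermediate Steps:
A(d) = 6 - 3*d
a = -½ (a = 1/(6 - 8) = 1/(-2) = -½ ≈ -0.50000)
1/(A(-3) + 5) - 12*a = 1/((6 - 3*(-3)) + 5) - 12*(-½) = 1/((6 + 9) + 5) + 6 = 1/(15 + 5) + 6 = 1/20 + 6 = 121/20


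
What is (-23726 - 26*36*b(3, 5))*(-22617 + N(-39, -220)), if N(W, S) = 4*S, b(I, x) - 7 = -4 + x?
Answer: 733435358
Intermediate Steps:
b(I, x) = 3 + x (b(I, x) = 7 + (-4 + x) = 3 + x)
(-23726 - 26*36*b(3, 5))*(-22617 + N(-39, -220)) = (-23726 - 26*36*(3 + 5))*(-22617 + 4*(-220)) = (-23726 - 936*8)*(-22617 - 880) = (-23726 - 1*7488)*(-23497) = (-23726 - 7488)*(-23497) = -31214*(-23497) = 733435358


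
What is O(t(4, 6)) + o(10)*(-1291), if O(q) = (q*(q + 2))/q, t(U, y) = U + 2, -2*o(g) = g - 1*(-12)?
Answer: 14209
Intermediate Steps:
o(g) = -6 - g/2 (o(g) = -(g - 1*(-12))/2 = -(g + 12)/2 = -(12 + g)/2 = -6 - g/2)
t(U, y) = 2 + U
O(q) = 2 + q (O(q) = (q*(2 + q))/q = 2 + q)
O(t(4, 6)) + o(10)*(-1291) = (2 + (2 + 4)) + (-6 - 1/2*10)*(-1291) = (2 + 6) + (-6 - 5)*(-1291) = 8 - 11*(-1291) = 8 + 14201 = 14209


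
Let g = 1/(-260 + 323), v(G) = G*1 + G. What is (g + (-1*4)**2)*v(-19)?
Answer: -38342/63 ≈ -608.60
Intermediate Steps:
v(G) = 2*G (v(G) = G + G = 2*G)
g = 1/63 ≈ 0.015873
(g + (-1*4)**2)*v(-19) = (1/63 + (-1*4)**2)*(2*(-19)) = (1/63 + (-4)**2)*(-38) = (1/63 + 16)*(-38) = (1009/63)*(-38) = -38342/63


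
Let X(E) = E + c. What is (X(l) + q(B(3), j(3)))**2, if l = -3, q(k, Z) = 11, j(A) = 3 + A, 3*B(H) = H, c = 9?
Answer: 289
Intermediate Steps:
B(H) = H/3
X(E) = 9 + E (X(E) = E + 9 = 9 + E)
(X(l) + q(B(3), j(3)))**2 = ((9 - 3) + 11)**2 = (6 + 11)**2 = 17**2 = 289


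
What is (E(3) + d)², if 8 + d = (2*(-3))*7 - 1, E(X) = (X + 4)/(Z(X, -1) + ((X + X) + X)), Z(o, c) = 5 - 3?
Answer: 306916/121 ≈ 2536.5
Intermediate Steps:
Z(o, c) = 2
E(X) = (4 + X)/(2 + 3*X) (E(X) = (X + 4)/(2 + ((X + X) + X)) = (4 + X)/(2 + (2*X + X)) = (4 + X)/(2 + 3*X))
d = -51 (d = -8 + ((2*(-3))*7 - 1) = -8 + (-6*7 - 1) = -8 + (-42 - 1) = -8 - 43 = -51)
(E(3) + d)² = ((4 + 3)/(2 + 3*3) - 51)² = (7/(2 + 9) - 51)² = (7/11 - 51)² = (-554/11)² = 306916/121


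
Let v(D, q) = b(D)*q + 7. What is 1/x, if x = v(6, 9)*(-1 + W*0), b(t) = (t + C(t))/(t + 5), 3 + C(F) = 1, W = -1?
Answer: -11/113 ≈ -0.097345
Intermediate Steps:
C(F) = -2 (C(F) = -3 + 1 = -2)
b(t) = (-2 + t)/(5 + t) (b(t) = (t - 2)/(t + 5) = (-2 + t)/(5 + t))
v(D, q) = 7 + q*(-2 + D)/(5 + D) (v(D, q) = ((-2 + D)/(5 + D))*q + 7 = q*(-2 + D)/(5 + D) + 7 = 7 + q*(-2 + D)/(5 + D))
x = -113/11 (x = ((35 + 7*6 + 9*(-2 + 6))/(5 + 6))*(-1 - 1*0) = ((35 + 42 + 9*4)/11)*(-1 + 0) = ((35 + 42 + 36)/11)*(-1) = ((1/11)*113)*(-1) = (113/11)*(-1) = -113/11 ≈ -10.273)
1/x = 1/(-113/11) = -11/113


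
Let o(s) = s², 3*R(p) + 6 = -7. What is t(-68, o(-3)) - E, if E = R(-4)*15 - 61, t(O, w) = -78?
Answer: 48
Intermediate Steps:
R(p) = -13/3 (R(p) = -2 + (⅓)*(-7) = -2 - 7/3 = -13/3)
E = -126 (E = -13/3*15 - 61 = -65 - 61 = -126)
t(-68, o(-3)) - E = -78 - 1*(-126) = -78 + 126 = 48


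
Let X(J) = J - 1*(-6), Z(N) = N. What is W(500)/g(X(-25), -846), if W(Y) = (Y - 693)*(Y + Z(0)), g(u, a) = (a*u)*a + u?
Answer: 96500/13598623 ≈ 0.0070963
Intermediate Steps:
X(J) = 6 + J (X(J) = J + 6 = 6 + J)
g(u, a) = u + u*a² (g(u, a) = u*a² + u = u + u*a²)
W(Y) = Y*(-693 + Y) (W(Y) = (Y - 693)*(Y + 0) = (-693 + Y)*Y = Y*(-693 + Y))
W(500)/g(X(-25), -846) = (500*(-693 + 500))/(((6 - 25)*(1 + (-846)²))) = (500*(-193))/((-19*(1 + 715716))) = -96500/((-19*715717)) = -96500/(-13598623) = -96500*(-1/13598623) = 96500/13598623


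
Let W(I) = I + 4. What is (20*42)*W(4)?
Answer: 6720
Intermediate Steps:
W(I) = 4 + I
(20*42)*W(4) = (20*42)*(4 + 4) = 840*8 = 6720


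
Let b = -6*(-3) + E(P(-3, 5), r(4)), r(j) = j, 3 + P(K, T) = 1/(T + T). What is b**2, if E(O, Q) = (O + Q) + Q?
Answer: 53361/100 ≈ 533.61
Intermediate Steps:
P(K, T) = -3 + 1/(2*T) (P(K, T) = -3 + 1/(T + T) = -3 + 1/(2*T))
E(O, Q) = O + 2*Q
b = 231/10 (b = -6*(-3) + ((-3 + (1/2)/5) + 2*4) = 18 + ((-3 + (1/2)*(1/5)) + 8) = 18 + ((-3 + 1/10) + 8) = 18 + (-29/10 + 8) = 18 + 51/10 = 231/10 ≈ 23.100)
b**2 = (231/10)**2 = 53361/100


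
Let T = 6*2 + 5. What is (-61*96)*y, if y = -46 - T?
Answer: 368928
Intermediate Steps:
T = 17 (T = 12 + 5 = 17)
y = -63 (y = -46 - 1*17 = -46 - 17 = -63)
(-61*96)*y = -61*96*(-63) = -5856*(-63) = 368928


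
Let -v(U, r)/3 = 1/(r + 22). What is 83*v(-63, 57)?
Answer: -249/79 ≈ -3.1519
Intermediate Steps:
v(U, r) = -3/(22 + r) (v(U, r) = -3/(r + 22) = -3/(22 + r))
83*v(-63, 57) = 83*(-3/(22 + 57)) = 83*(-3/79) = -249/79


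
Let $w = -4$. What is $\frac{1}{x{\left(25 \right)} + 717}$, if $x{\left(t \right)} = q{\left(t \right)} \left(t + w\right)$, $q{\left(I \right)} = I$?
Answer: $\frac{1}{1242} \approx 0.00080515$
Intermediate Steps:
$x{\left(t \right)} = t \left(-4 + t\right)$ ($x{\left(t \right)} = t \left(t - 4\right) = t \left(-4 + t\right)$)
$\frac{1}{x{\left(25 \right)} + 717} = \frac{1}{25 \left(-4 + 25\right) + 717} = \frac{1}{25 \cdot 21 + 717} = \frac{1}{525 + 717} = \frac{1}{1242}$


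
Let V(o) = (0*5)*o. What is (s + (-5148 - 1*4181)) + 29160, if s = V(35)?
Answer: 19831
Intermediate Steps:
V(o) = 0 (V(o) = 0*o = 0)
s = 0
(s + (-5148 - 1*4181)) + 29160 = (0 + (-5148 - 1*4181)) + 29160 = (0 + (-5148 - 4181)) + 29160 = (0 - 9329) + 29160 = -9329 + 29160 = 19831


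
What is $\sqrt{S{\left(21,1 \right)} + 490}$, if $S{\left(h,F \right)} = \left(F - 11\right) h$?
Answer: $2 \sqrt{70} \approx 16.733$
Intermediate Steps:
$S{\left(h,F \right)} = h \left(-11 + F\right)$ ($S{\left(h,F \right)} = \left(F - 11\right) h = \left(-11 + F\right) h = h \left(-11 + F\right)$)
$\sqrt{S{\left(21,1 \right)} + 490} = \sqrt{21 \left(-11 + 1\right) + 490} = \sqrt{21 \left(-10\right) + 490} = \sqrt{-210 + 490} = \sqrt{280} = 2 \sqrt{70}$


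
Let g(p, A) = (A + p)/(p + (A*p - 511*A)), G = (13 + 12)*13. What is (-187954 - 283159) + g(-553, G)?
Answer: -54390466887/115451 ≈ -4.7111e+5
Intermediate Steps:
G = 325 (G = 25*13 = 325)
g(p, A) = (A + p)/(p - 511*A + A*p) (g(p, A) = (A + p)/(p + (-511*A + A*p)) = (A + p)/(p - 511*A + A*p))
(-187954 - 283159) + g(-553, G) = (-187954 - 283159) + (325 - 553)/(-553 - 511*325 + 325*(-553)) = -471113 - 228/(-553 - 166075 - 179725) = -471113 - 228/(-346353) = -471113 - 1/346353*(-228) = -471113 + 76/115451 = -54390466887/115451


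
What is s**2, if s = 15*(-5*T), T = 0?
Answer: 0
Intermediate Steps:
s = 0 (s = 15*(-5*0) = 15*0 = 0)
s**2 = 0**2 = 0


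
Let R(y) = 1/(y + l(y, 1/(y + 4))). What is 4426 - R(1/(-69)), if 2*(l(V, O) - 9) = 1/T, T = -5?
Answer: 27135116/6131 ≈ 4425.9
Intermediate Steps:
l(V, O) = 89/10 (l(V, O) = 9 + (½)/(-5) = 9 + (½)*(-⅕) = 9 - ⅒ = 89/10)
R(y) = 1/(89/10 + y) (R(y) = 1/(y + 89/10) = 1/(89/10 + y))
4426 - R(1/(-69)) = 4426 - 10/(89 + 10/(-69)) = 4426 - 10/(89 + 10*(-1/69)) = 4426 - 10/(89 - 10/69) = 4426 - 10/6131/69 = 4426 - 10*69/6131 = 4426 - 1*690/6131 = 4426 - 690/6131 = 27135116/6131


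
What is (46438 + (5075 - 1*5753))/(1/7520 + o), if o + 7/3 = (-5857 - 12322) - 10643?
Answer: -93849600/59116087 ≈ -1.5875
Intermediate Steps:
o = -86473/3 (o = -7/3 + ((-5857 - 12322) - 10643) = -7/3 + (-18179 - 10643) = -7/3 - 28822 = -86473/3 ≈ -28824.)
(46438 + (5075 - 1*5753))/(1/7520 + o) = (46438 + (5075 - 1*5753))/(1/7520 - 86473/3) = (46438 + (5075 - 5753))/(1/7520 - 86473/3) = (46438 - 678)/(-650276957/22560) = 45760*(-22560/650276957) = -93849600/59116087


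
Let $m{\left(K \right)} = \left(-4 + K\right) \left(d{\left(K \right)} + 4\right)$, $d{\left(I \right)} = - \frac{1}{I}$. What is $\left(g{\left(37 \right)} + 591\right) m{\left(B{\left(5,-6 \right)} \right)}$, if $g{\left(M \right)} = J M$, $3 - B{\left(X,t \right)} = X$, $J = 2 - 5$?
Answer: $-12960$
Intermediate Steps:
$J = -3$
$B{\left(X,t \right)} = 3 - X$
$m{\left(K \right)} = \left(-4 + K\right) \left(4 - \frac{1}{K}\right)$ ($m{\left(K \right)} = \left(-4 + K\right) \left(- \frac{1}{K} + 4\right) = \left(-4 + K\right) \left(4 - \frac{1}{K}\right)$)
$g{\left(M \right)} = - 3 M$
$\left(g{\left(37 \right)} + 591\right) m{\left(B{\left(5,-6 \right)} \right)} = \left(\left(-3\right) 37 + 591\right) \left(-17 + 4 \left(3 - 5\right) + \frac{4}{3 - 5}\right) = \left(-111 + 591\right) \left(-17 + 4 \left(3 - 5\right) + \frac{4}{3 - 5}\right) = 480 \left(-17 + 4 \left(-2\right) + \frac{4}{-2}\right) = 480 \left(-17 - 8 + 4 \left(- \frac{1}{2}\right)\right) = 480 \left(-17 - 8 - 2\right) = 480 \left(-27\right) = -12960$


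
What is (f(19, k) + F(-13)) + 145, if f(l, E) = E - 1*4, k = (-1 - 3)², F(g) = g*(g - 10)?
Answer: 456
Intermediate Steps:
F(g) = g*(-10 + g)
k = 16 (k = (-4)² = 16)
f(l, E) = -4 + E (f(l, E) = E - 4 = -4 + E)
(f(19, k) + F(-13)) + 145 = ((-4 + 16) - 13*(-10 - 13)) + 145 = (12 - 13*(-23)) + 145 = (12 + 299) + 145 = 311 + 145 = 456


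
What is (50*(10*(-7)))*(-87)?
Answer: 304500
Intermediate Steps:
(50*(10*(-7)))*(-87) = (50*(-70))*(-87) = -3500*(-87) = 304500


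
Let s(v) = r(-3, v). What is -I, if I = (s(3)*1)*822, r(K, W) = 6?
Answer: -4932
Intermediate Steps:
s(v) = 6
I = 4932 (I = (6*1)*822 = 6*822 = 4932)
-I = -1*4932 = -4932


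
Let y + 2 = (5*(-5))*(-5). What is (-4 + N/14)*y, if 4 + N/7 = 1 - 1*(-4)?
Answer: -861/2 ≈ -430.50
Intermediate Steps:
y = 123 (y = -2 + (5*(-5))*(-5) = -2 - 25*(-5) = -2 + 125 = 123)
N = 7 (N = -28 + 7*(1 - 1*(-4)) = -28 + 7*(1 + 4) = -28 + 7*5 = -28 + 35 = 7)
(-4 + N/14)*y = (-4 + 7/14)*123 = (-4 + 7*(1/14))*123 = (-4 + 1/2)*123 = -7/2*123 = -861/2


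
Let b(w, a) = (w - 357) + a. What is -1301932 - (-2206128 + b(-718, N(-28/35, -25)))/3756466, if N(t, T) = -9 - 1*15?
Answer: -4890661085085/3756466 ≈ -1.3019e+6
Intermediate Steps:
N(t, T) = -24 (N(t, T) = -9 - 15 = -24)
b(w, a) = -357 + a + w (b(w, a) = (-357 + w) + a = -357 + a + w)
-1301932 - (-2206128 + b(-718, N(-28/35, -25)))/3756466 = -1301932 - (-2206128 + (-357 - 24 - 718))/3756466 = -1301932 - (-2206128 - 1099)/3756466 = -1301932 - (-2207227)/3756466 = -1301932 - 1*(-2207227/3756466) = -1301932 + 2207227/3756466 = -4890661085085/3756466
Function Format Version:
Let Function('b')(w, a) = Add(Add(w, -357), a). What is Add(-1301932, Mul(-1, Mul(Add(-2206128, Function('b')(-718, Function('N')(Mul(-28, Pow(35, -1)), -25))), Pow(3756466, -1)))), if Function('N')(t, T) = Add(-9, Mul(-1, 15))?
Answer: Rational(-4890661085085, 3756466) ≈ -1.3019e+6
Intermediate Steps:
Function('N')(t, T) = -24 (Function('N')(t, T) = Add(-9, -15) = -24)
Function('b')(w, a) = Add(-357, a, w) (Function('b')(w, a) = Add(Add(-357, w), a) = Add(-357, a, w))
Add(-1301932, Mul(-1, Mul(Add(-2206128, Function('b')(-718, Function('N')(Mul(-28, Pow(35, -1)), -25))), Pow(3756466, -1)))) = Add(-1301932, Mul(-1, Mul(Add(-2206128, Add(-357, -24, -718)), Pow(3756466, -1)))) = Add(-1301932, Mul(-1, Mul(Add(-2206128, -1099), Rational(1, 3756466)))) = Add(-1301932, Mul(-1, Mul(-2207227, Rational(1, 3756466)))) = Add(-1301932, Mul(-1, Rational(-2207227, 3756466))) = Add(-1301932, Rational(2207227, 3756466)) = Rational(-4890661085085, 3756466)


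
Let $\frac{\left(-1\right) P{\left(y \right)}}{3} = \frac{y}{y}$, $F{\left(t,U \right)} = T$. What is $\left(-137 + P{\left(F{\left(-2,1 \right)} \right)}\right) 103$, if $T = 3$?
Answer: $-14420$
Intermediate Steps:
$F{\left(t,U \right)} = 3$
$P{\left(y \right)} = -3$ ($P{\left(y \right)} = - 3 \frac{y}{y} = \left(-3\right) 1 = -3$)
$\left(-137 + P{\left(F{\left(-2,1 \right)} \right)}\right) 103 = \left(-137 - 3\right) 103 = \left(-140\right) 103 = -14420$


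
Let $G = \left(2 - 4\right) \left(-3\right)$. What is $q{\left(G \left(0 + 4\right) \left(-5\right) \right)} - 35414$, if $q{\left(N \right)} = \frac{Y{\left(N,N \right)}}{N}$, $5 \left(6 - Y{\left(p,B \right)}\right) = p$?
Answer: $- \frac{141657}{4} \approx -35414.0$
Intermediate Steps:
$Y{\left(p,B \right)} = 6 - \frac{p}{5}$
$G = 6$ ($G = \left(-2\right) \left(-3\right) = 6$)
$q{\left(N \right)} = \frac{6 - \frac{N}{5}}{N}$
$q{\left(G \left(0 + 4\right) \left(-5\right) \right)} - 35414 = \frac{30 - 6 \left(0 + 4\right) \left(-5\right)}{5 \cdot 6 \left(0 + 4\right) \left(-5\right)} - 35414 = \frac{30 - 6 \cdot 4 \left(-5\right)}{5 \cdot 6 \cdot 4 \left(-5\right)} - 35414 = \frac{30 - 24 \left(-5\right)}{5 \cdot 24 \left(-5\right)} - 35414 = \frac{30 - -120}{5 \left(-120\right)} - 35414 = \frac{1}{5} \left(- \frac{1}{120}\right) \left(30 + 120\right) - 35414 = \frac{1}{5} \left(- \frac{1}{120}\right) 150 - 35414 = - \frac{1}{4} - 35414 = - \frac{141657}{4}$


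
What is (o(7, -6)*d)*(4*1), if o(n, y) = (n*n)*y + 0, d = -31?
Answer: 36456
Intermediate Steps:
o(n, y) = y*n**2 (o(n, y) = n**2*y + 0 = y*n**2 + 0 = y*n**2)
(o(7, -6)*d)*(4*1) = (-6*7**2*(-31))*(4*1) = (-6*49*(-31))*4 = -294*(-31)*4 = 9114*4 = 36456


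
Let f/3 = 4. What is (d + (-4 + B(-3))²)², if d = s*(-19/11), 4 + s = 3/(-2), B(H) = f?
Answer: 21609/4 ≈ 5402.3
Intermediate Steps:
f = 12 (f = 3*4 = 12)
B(H) = 12
s = -11/2 (s = -4 + 3/(-2) = -4 + 3*(-½) = -4 - 3/2 = -11/2 ≈ -5.5000)
d = 19/2 (d = -(-209)/(2*11) = -11/2*(-19/11) = 19/2 ≈ 9.5000)
(d + (-4 + B(-3))²)² = (19/2 + (-4 + 12)²)² = (19/2 + 8²)² = (19/2 + 64)² = (147/2)² = 21609/4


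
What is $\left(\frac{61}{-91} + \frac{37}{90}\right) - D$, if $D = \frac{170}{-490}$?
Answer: $\frac{5029}{57330} \approx 0.08772$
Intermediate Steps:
$D = - \frac{17}{49}$ ($D = 170 \left(- \frac{1}{490}\right) = - \frac{17}{49} \approx -0.34694$)
$\left(\frac{61}{-91} + \frac{37}{90}\right) - D = \left(\frac{61}{-91} + \frac{37}{90}\right) - - \frac{17}{49} = \left(61 \left(- \frac{1}{91}\right) + 37 \cdot \frac{1}{90}\right) + \frac{17}{49} = \left(- \frac{61}{91} + \frac{37}{90}\right) + \frac{17}{49} = - \frac{2123}{8190} + \frac{17}{49} = \frac{5029}{57330}$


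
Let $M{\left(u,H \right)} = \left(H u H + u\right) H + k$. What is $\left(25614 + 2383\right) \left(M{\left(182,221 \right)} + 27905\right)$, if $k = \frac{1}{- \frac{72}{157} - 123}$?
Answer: $\frac{1066094647447644950}{19383} \approx 5.5002 \cdot 10^{13}$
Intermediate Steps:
$k = - \frac{157}{19383}$ ($k = \frac{1}{\left(-72\right) \frac{1}{157} - 123} = \frac{1}{- \frac{72}{157} - 123} = \frac{1}{- \frac{19383}{157}} = - \frac{157}{19383} \approx -0.0080999$)
$M{\left(u,H \right)} = - \frac{157}{19383} + H \left(u + u H^{2}\right)$ ($M{\left(u,H \right)} = \left(H u H + u\right) H - \frac{157}{19383} = \left(u H^{2} + u\right) H - \frac{157}{19383} = \left(u + u H^{2}\right) H - \frac{157}{19383} = H \left(u + u H^{2}\right) - \frac{157}{19383} = - \frac{157}{19383} + H \left(u + u H^{2}\right)$)
$\left(25614 + 2383\right) \left(M{\left(182,221 \right)} + 27905\right) = \left(25614 + 2383\right) \left(\left(- \frac{157}{19383} + 221 \cdot 182 + 182 \cdot 221^{3}\right) + 27905\right) = 27997 \left(\left(- \frac{157}{19383} + 40222 + 182 \cdot 10793861\right) + 27905\right) = 27997 \left(\left(- \frac{157}{19383} + 40222 + 1964482702\right) + 27905\right) = 27997 \left(\frac{38078347835735}{19383} + 27905\right) = 27997 \cdot \frac{38078888718350}{19383} = \frac{1066094647447644950}{19383}$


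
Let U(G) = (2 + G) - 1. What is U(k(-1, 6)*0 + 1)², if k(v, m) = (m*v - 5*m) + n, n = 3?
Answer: 4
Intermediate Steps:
k(v, m) = 3 - 5*m + m*v (k(v, m) = (m*v - 5*m) + 3 = (-5*m + m*v) + 3 = 3 - 5*m + m*v)
U(G) = 1 + G
U(k(-1, 6)*0 + 1)² = (1 + ((3 - 5*6 + 6*(-1))*0 + 1))² = (1 + ((3 - 30 - 6)*0 + 1))² = (1 + (-33*0 + 1))² = (1 + (0 + 1))² = (1 + 1)² = 2² = 4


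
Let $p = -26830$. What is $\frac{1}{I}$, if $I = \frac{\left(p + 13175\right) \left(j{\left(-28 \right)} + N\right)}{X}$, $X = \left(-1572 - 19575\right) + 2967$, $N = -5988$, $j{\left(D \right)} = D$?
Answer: $- \frac{909}{4107424} \approx -0.00022131$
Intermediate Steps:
$X = -18180$ ($X = -21147 + 2967 = -18180$)
$I = - \frac{4107424}{909}$ ($I = \frac{\left(-26830 + 13175\right) \left(-28 - 5988\right)}{-18180} = \left(-13655\right) \left(-6016\right) \left(- \frac{1}{18180}\right) = 82148480 \left(- \frac{1}{18180}\right) = - \frac{4107424}{909} \approx -4518.6$)
$\frac{1}{I} = \frac{1}{- \frac{4107424}{909}} = - \frac{909}{4107424}$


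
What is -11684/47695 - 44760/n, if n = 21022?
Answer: -1190224624/501322145 ≈ -2.3742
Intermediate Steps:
-11684/47695 - 44760/n = -11684/47695 - 44760/21022 = -11684*1/47695 - 44760*1/21022 = -11684/47695 - 22380/10511 = -1190224624/501322145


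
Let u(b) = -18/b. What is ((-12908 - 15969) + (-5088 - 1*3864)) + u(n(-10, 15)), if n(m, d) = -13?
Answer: -491759/13 ≈ -37828.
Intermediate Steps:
((-12908 - 15969) + (-5088 - 1*3864)) + u(n(-10, 15)) = ((-12908 - 15969) + (-5088 - 1*3864)) - 18/(-13) = (-28877 + (-5088 - 3864)) - 18*(-1/13) = (-28877 - 8952) + 18/13 = -37829 + 18/13 = -491759/13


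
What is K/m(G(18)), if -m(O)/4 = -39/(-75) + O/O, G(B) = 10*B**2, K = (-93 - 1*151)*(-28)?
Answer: -21350/19 ≈ -1123.7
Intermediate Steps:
K = 6832 (K = (-93 - 151)*(-28) = -244*(-28) = 6832)
m(O) = -152/25 (m(O) = -4*(-39/(-75) + O/O) = -4*(-39*(-1/75) + 1) = -4*(13/25 + 1) = -4*38/25 = -152/25)
K/m(G(18)) = 6832/(-152/25) = 6832*(-25/152) = -21350/19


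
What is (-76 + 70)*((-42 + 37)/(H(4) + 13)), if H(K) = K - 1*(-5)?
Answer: 15/11 ≈ 1.3636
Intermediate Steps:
H(K) = 5 + K (H(K) = K + 5 = 5 + K)
(-76 + 70)*((-42 + 37)/(H(4) + 13)) = (-76 + 70)*((-42 + 37)/((5 + 4) + 13)) = -(-30)/(9 + 13) = -(-30)/22 = -6*(-5/22) = 15/11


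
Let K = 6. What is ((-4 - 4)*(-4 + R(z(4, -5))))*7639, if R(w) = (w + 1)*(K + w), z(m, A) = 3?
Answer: -1955584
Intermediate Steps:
R(w) = (1 + w)*(6 + w) (R(w) = (w + 1)*(6 + w) = (1 + w)*(6 + w))
((-4 - 4)*(-4 + R(z(4, -5))))*7639 = ((-4 - 4)*(-4 + (6 + 3² + 7*3)))*7639 = -8*(-4 + (6 + 9 + 21))*7639 = -8*(-4 + 36)*7639 = -8*32*7639 = -256*7639 = -1955584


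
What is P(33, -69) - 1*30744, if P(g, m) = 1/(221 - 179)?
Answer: -1291247/42 ≈ -30744.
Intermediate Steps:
P(g, m) = 1/42
P(33, -69) - 1*30744 = 1/42 - 1*30744 = 1/42 - 30744 = -1291247/42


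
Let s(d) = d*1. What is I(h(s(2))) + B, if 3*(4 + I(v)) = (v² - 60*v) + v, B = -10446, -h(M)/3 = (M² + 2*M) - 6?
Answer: -10320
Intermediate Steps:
s(d) = d
h(M) = 18 - 6*M - 3*M² (h(M) = -3*((M² + 2*M) - 6) = -3*(-6 + M² + 2*M) = 18 - 6*M - 3*M²)
I(v) = -4 - 59*v/3 + v²/3 (I(v) = -4 + ((v² - 60*v) + v)/3 = -4 + (v² - 59*v)/3 = -4 + (-59*v/3 + v²/3) = -4 - 59*v/3 + v²/3)
I(h(s(2))) + B = (-4 - 59*(18 - 6*2 - 3*2²)/3 + (18 - 6*2 - 3*2²)²/3) - 10446 = (-4 - 59*(18 - 12 - 3*4)/3 + (18 - 12 - 3*4)²/3) - 10446 = (-4 - 59*(18 - 12 - 12)/3 + (18 - 12 - 12)²/3) - 10446 = (-4 - 59/3*(-6) + (⅓)*(-6)²) - 10446 = (-4 + 118 + (⅓)*36) - 10446 = (-4 + 118 + 12) - 10446 = 126 - 10446 = -10320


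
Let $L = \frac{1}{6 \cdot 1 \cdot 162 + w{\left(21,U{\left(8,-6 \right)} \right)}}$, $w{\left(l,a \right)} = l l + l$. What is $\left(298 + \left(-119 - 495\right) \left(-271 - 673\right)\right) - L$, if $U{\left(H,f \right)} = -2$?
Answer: $\frac{831596675}{1434} \approx 5.7991 \cdot 10^{5}$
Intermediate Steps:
$w{\left(l,a \right)} = l + l^{2}$ ($w{\left(l,a \right)} = l^{2} + l = l + l^{2}$)
$L = \frac{1}{1434}$ ($L = \frac{1}{6 \cdot 1 \cdot 162 + 21 \left(1 + 21\right)} = \frac{1}{6 \cdot 162 + 21 \cdot 22} = \frac{1}{972 + 462} = \frac{1}{1434} \approx 0.00069735$)
$\left(298 + \left(-119 - 495\right) \left(-271 - 673\right)\right) - L = \left(298 + \left(-119 - 495\right) \left(-271 - 673\right)\right) - \frac{1}{1434} = \left(298 - -579616\right) - \frac{1}{1434} = \left(298 + 579616\right) - \frac{1}{1434} = 579914 - \frac{1}{1434} = \frac{831596675}{1434}$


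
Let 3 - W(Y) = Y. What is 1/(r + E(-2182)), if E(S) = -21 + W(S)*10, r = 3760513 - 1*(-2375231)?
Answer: 1/6157573 ≈ 1.6240e-7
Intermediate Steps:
W(Y) = 3 - Y
r = 6135744 (r = 3760513 + 2375231 = 6135744)
E(S) = 9 - 10*S (E(S) = -21 + (3 - S)*10 = -21 + (30 - 10*S) = 9 - 10*S)
1/(r + E(-2182)) = 1/(6135744 + (9 - 10*(-2182))) = 1/(6135744 + (9 + 21820)) = 1/(6135744 + 21829) = 1/6157573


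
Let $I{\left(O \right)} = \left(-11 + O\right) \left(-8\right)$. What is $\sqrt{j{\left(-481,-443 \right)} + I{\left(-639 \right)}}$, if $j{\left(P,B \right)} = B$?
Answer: $\sqrt{4757} \approx 68.971$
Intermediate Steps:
$I{\left(O \right)} = 88 - 8 O$
$\sqrt{j{\left(-481,-443 \right)} + I{\left(-639 \right)}} = \sqrt{-443 + \left(88 - -5112\right)} = \sqrt{-443 + \left(88 + 5112\right)} = \sqrt{-443 + 5200} = \sqrt{4757}$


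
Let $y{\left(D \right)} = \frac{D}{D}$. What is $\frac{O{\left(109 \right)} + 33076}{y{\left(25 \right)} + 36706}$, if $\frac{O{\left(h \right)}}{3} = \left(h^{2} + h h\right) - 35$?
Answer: $\frac{104257}{36707} \approx 2.8402$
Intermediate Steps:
$y{\left(D \right)} = 1$
$O{\left(h \right)} = -105 + 6 h^{2}$ ($O{\left(h \right)} = 3 \left(\left(h^{2} + h h\right) - 35\right) = 3 \left(\left(h^{2} + h^{2}\right) - 35\right) = 3 \left(2 h^{2} - 35\right) = 3 \left(-35 + 2 h^{2}\right) = -105 + 6 h^{2}$)
$\frac{O{\left(109 \right)} + 33076}{y{\left(25 \right)} + 36706} = \frac{\left(-105 + 6 \cdot 109^{2}\right) + 33076}{1 + 36706} = \frac{\left(-105 + 6 \cdot 11881\right) + 33076}{36707} = \left(\left(-105 + 71286\right) + 33076\right) \frac{1}{36707} = \left(71181 + 33076\right) \frac{1}{36707} = 104257 \cdot \frac{1}{36707} = \frac{104257}{36707}$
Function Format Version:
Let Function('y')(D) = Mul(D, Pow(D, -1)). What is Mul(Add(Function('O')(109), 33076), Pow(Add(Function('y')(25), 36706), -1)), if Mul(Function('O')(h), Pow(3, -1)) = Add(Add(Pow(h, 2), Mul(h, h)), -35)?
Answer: Rational(104257, 36707) ≈ 2.8402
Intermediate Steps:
Function('y')(D) = 1
Function('O')(h) = Add(-105, Mul(6, Pow(h, 2))) (Function('O')(h) = Mul(3, Add(Add(Pow(h, 2), Mul(h, h)), -35)) = Mul(3, Add(Add(Pow(h, 2), Pow(h, 2)), -35)) = Mul(3, Add(Mul(2, Pow(h, 2)), -35)) = Mul(3, Add(-35, Mul(2, Pow(h, 2)))) = Add(-105, Mul(6, Pow(h, 2))))
Mul(Add(Function('O')(109), 33076), Pow(Add(Function('y')(25), 36706), -1)) = Mul(Add(Add(-105, Mul(6, Pow(109, 2))), 33076), Pow(Add(1, 36706), -1)) = Mul(Add(Add(-105, Mul(6, 11881)), 33076), Pow(36707, -1)) = Mul(Add(Add(-105, 71286), 33076), Rational(1, 36707)) = Mul(Add(71181, 33076), Rational(1, 36707)) = Mul(104257, Rational(1, 36707)) = Rational(104257, 36707)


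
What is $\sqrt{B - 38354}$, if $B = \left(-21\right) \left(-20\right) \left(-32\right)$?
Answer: $i \sqrt{51794} \approx 227.58 i$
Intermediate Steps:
$B = -13440$ ($B = 420 \left(-32\right) = -13440$)
$\sqrt{B - 38354} = \sqrt{-13440 - 38354} = \sqrt{-51794} = i \sqrt{51794}$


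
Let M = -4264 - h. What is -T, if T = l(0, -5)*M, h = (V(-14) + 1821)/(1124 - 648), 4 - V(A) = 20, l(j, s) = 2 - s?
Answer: 2031469/68 ≈ 29875.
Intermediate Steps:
V(A) = -16 (V(A) = 4 - 1*20 = 4 - 20 = -16)
h = 1805/476 (h = (-16 + 1821)/(1124 - 648) = 1805/476 ≈ 3.7920)
M = -2031469/476 (M = -4264 - 1*1805/476 = -4264 - 1805/476 = -2031469/476 ≈ -4267.8)
T = -2031469/68 (T = (2 - 1*(-5))*(-2031469/476) = (2 + 5)*(-2031469/476) = 7*(-2031469/476) = -2031469/68 ≈ -29875.)
-T = -1*(-2031469/68) = 2031469/68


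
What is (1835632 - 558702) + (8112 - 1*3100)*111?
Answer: 1833262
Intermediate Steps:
(1835632 - 558702) + (8112 - 1*3100)*111 = 1276930 + (8112 - 3100)*111 = 1276930 + 5012*111 = 1276930 + 556332 = 1833262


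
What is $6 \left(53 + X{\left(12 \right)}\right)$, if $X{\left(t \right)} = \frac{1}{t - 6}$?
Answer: $319$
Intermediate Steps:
$X{\left(t \right)} = \frac{1}{-6 + t}$
$6 \left(53 + X{\left(12 \right)}\right) = 6 \left(53 + \frac{1}{-6 + 12}\right) = 6 \left(53 + \frac{1}{6}\right) = 6 \cdot \frac{319}{6} = 319$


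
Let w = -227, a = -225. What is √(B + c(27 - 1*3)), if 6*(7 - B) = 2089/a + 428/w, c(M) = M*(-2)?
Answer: I*√16335755814/20430 ≈ 6.2561*I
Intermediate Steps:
c(M) = -2*M
B = 2715653/306450 (B = 7 - (2089/(-225) + 428/(-227))/6 = 7 - (2089*(-1/225) + 428*(-1/227))/6 = 7 - (-2089/225 - 428/227)/6 = 7 - ⅙*(-570503/51075) = 7 + 570503/306450 = 2715653/306450 ≈ 8.8616)
√(B + c(27 - 1*3)) = √(2715653/306450 - 2*(27 - 1*3)) = √(2715653/306450 - 2*(27 - 3)) = √(2715653/306450 - 2*24) = √(2715653/306450 - 48) = √(-11993947/306450) = I*√16335755814/20430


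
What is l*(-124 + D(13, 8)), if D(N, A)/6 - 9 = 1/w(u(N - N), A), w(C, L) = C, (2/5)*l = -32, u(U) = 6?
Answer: 5520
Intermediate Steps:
l = -80 (l = (5/2)*(-32) = -80)
D(N, A) = 55 (D(N, A) = 54 + 6/6 = 54 + 6*(1/6) = 54 + 1 = 55)
l*(-124 + D(13, 8)) = -80*(-124 + 55) = -80*(-69) = 5520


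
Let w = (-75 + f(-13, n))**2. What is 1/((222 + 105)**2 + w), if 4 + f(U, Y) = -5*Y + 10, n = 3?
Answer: 1/113985 ≈ 8.7731e-6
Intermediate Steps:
f(U, Y) = 6 - 5*Y (f(U, Y) = -4 + (-5*Y + 10) = -4 + (10 - 5*Y) = 6 - 5*Y)
w = 7056 (w = (-75 + (6 - 5*3))**2 = (-75 + (6 - 15))**2 = (-75 - 9)**2 = (-84)**2 = 7056)
1/((222 + 105)**2 + w) = 1/((222 + 105)**2 + 7056) = 1/(327**2 + 7056) = 1/(106929 + 7056) = 1/113985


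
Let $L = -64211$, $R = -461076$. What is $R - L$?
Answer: $-396865$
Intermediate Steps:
$R - L = -461076 - -64211 = -461076 + 64211 = -396865$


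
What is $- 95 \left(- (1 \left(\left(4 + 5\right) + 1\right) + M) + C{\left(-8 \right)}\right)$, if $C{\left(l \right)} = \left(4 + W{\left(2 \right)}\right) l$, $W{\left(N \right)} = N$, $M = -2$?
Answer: $5320$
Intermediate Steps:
$C{\left(l \right)} = 6 l$ ($C{\left(l \right)} = \left(4 + 2\right) l = 6 l$)
$- 95 \left(- (1 \left(\left(4 + 5\right) + 1\right) + M) + C{\left(-8 \right)}\right) = - 95 \left(- (1 \left(\left(4 + 5\right) + 1\right) - 2) + 6 \left(-8\right)\right) = - 95 \left(- (1 \left(9 + 1\right) - 2) - 48\right) = - 95 \left(- (1 \cdot 10 - 2) - 48\right) = - 95 \left(- (10 - 2) - 48\right) = - 95 \left(\left(-1\right) 8 - 48\right) = - 95 \left(-8 - 48\right) = \left(-95\right) \left(-56\right) = 5320$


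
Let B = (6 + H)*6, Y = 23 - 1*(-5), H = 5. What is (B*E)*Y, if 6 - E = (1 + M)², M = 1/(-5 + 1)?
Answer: 20097/2 ≈ 10049.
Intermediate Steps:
Y = 28 (Y = 23 + 5 = 28)
M = -¼ (M = 1/(-4) = -¼ ≈ -0.25000)
B = 66 (B = (6 + 5)*6 = 11*6 = 66)
E = 87/16 (E = 6 - (1 - ¼)² = 6 - (¾)² = 6 - 1*9/16 = 6 - 9/16 = 87/16 ≈ 5.4375)
(B*E)*Y = (66*(87/16))*28 = (2871/8)*28 = 20097/2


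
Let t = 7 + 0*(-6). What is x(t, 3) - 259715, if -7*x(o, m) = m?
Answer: -1818008/7 ≈ -2.5972e+5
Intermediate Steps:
t = 7 (t = 7 + 0 = 7)
x(o, m) = -m/7
x(t, 3) - 259715 = -⅐*3 - 259715 = -3/7 - 259715 = -1818008/7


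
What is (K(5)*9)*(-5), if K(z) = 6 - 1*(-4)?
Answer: -450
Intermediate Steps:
K(z) = 10 (K(z) = 6 + 4 = 10)
(K(5)*9)*(-5) = (10*9)*(-5) = 90*(-5) = -450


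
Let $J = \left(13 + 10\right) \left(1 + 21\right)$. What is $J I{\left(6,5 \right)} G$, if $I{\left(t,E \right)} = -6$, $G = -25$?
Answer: $75900$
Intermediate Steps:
$J = 506$ ($J = 23 \cdot 22 = 506$)
$J I{\left(6,5 \right)} G = 506 \left(-6\right) \left(-25\right) = \left(-3036\right) \left(-25\right) = 75900$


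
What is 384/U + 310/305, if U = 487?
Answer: 53618/29707 ≈ 1.8049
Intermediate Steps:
384/U + 310/305 = 384/487 + 310/305 = 384*(1/487) + 310*(1/305) = 384/487 + 62/61 = 53618/29707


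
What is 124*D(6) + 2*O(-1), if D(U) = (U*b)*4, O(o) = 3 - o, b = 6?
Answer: 17864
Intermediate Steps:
D(U) = 24*U (D(U) = (U*6)*4 = (6*U)*4 = 24*U)
124*D(6) + 2*O(-1) = 124*(24*6) + 2*(3 - 1*(-1)) = 124*144 + 2*(3 + 1) = 17856 + 2*4 = 17856 + 8 = 17864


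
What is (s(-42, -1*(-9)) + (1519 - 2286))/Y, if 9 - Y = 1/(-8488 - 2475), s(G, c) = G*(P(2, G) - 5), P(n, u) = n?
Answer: -7027283/98668 ≈ -71.221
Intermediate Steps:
s(G, c) = -3*G (s(G, c) = G*(2 - 5) = G*(-3) = -3*G)
Y = 98668/10963 (Y = 9 - 1/(-8488 - 2475) = 9 - 1/(-10963) = 9 - 1*(-1/10963) = 9 + 1/10963 = 98668/10963 ≈ 9.0001)
(s(-42, -1*(-9)) + (1519 - 2286))/Y = (-3*(-42) + (1519 - 2286))/(98668/10963) = (126 - 767)*(10963/98668) = -641*10963/98668 = -7027283/98668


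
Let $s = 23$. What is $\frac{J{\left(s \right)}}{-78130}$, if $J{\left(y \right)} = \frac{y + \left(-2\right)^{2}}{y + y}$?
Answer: $- \frac{27}{3593980} \approx -7.5126 \cdot 10^{-6}$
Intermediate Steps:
$J{\left(y \right)} = \frac{4 + y}{2 y}$ ($J{\left(y \right)} = \frac{y + 4}{2 y} = \left(4 + y\right) \frac{1}{2 y} = \frac{4 + y}{2 y}$)
$\frac{J{\left(s \right)}}{-78130} = \frac{\frac{1}{2} \cdot \frac{1}{23} \left(4 + 23\right)}{-78130} = \frac{1}{2} \cdot \frac{1}{23} \cdot 27 \left(- \frac{1}{78130}\right) = \frac{27}{46} \left(- \frac{1}{78130}\right) = - \frac{27}{3593980}$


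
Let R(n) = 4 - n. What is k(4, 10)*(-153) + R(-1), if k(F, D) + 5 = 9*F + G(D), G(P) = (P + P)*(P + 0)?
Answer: -35338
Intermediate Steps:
G(P) = 2*P² (G(P) = (2*P)*P = 2*P²)
k(F, D) = -5 + 2*D² + 9*F (k(F, D) = -5 + (9*F + 2*D²) = -5 + (2*D² + 9*F) = -5 + 2*D² + 9*F)
k(4, 10)*(-153) + R(-1) = (-5 + 2*10² + 9*4)*(-153) + (4 - 1*(-1)) = (-5 + 2*100 + 36)*(-153) + (4 + 1) = (-5 + 200 + 36)*(-153) + 5 = 231*(-153) + 5 = -35343 + 5 = -35338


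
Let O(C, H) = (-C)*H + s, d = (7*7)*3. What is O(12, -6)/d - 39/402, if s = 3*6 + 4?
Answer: 10685/19698 ≈ 0.54244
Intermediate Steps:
d = 147 (d = 49*3 = 147)
s = 22 (s = 18 + 4 = 22)
O(C, H) = 22 - C*H (O(C, H) = (-C)*H + 22 = -C*H + 22 = 22 - C*H)
O(12, -6)/d - 39/402 = (22 - 1*12*(-6))/147 - 39/402 = (22 + 72)*(1/147) - 39*1/402 = 94*(1/147) - 13/134 = 94/147 - 13/134 = 10685/19698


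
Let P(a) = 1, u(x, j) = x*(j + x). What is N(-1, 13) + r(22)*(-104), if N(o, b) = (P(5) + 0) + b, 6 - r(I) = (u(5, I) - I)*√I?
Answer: -610 + 11752*√22 ≈ 54512.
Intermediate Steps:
r(I) = 6 - √I*(25 + 4*I) (r(I) = 6 - (5*(I + 5) - I)*√I = 6 - (5*(5 + I) - I)*√I = 6 - ((25 + 5*I) - I)*√I = 6 - (25 + 4*I)*√I = 6 - √I*(25 + 4*I))
N(o, b) = 1 + b (N(o, b) = (1 + 0) + b = 1 + b)
N(-1, 13) + r(22)*(-104) = (1 + 13) + (6 - 25*√22 - 88*√22)*(-104) = 14 + (6 - 25*√22 - 88*√22)*(-104) = 14 + (6 - 113*√22)*(-104) = 14 + (-624 + 11752*√22) = -610 + 11752*√22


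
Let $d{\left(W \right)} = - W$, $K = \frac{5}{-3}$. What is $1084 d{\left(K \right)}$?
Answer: $\frac{5420}{3} \approx 1806.7$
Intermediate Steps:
$K = - \frac{5}{3}$ ($K = 5 \left(- \frac{1}{3}\right) = - \frac{5}{3} \approx -1.6667$)
$1084 d{\left(K \right)} = 1084 \left(\left(-1\right) \left(- \frac{5}{3}\right)\right) = 1084 \cdot \frac{5}{3} = \frac{5420}{3}$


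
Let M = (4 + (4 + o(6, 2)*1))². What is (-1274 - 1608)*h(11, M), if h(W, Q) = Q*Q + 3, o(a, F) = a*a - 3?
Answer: -8143851848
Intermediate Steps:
o(a, F) = -3 + a² (o(a, F) = a² - 3 = -3 + a²)
M = 1681 (M = (4 + (4 + (-3 + 6²)*1))² = (4 + (4 + (-3 + 36)*1))² = (4 + (4 + 33*1))² = (4 + (4 + 33))² = (4 + 37)² = 41² = 1681)
h(W, Q) = 3 + Q² (h(W, Q) = Q² + 3 = 3 + Q²)
(-1274 - 1608)*h(11, M) = (-1274 - 1608)*(3 + 1681²) = -2882*(3 + 2825761) = -2882*2825764 = -8143851848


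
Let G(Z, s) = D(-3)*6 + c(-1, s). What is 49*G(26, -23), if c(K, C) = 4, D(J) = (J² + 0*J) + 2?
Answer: 3430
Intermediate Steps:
D(J) = 2 + J² (D(J) = (J² + 0) + 2 = J² + 2 = 2 + J²)
G(Z, s) = 70 (G(Z, s) = (2 + (-3)²)*6 + 4 = (2 + 9)*6 + 4 = 11*6 + 4 = 66 + 4 = 70)
49*G(26, -23) = 49*70 = 3430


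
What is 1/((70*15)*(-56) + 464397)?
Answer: 1/405597 ≈ 2.4655e-6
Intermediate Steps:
1/((70*15)*(-56) + 464397) = 1/(1050*(-56) + 464397) = 1/(-58800 + 464397) = 1/405597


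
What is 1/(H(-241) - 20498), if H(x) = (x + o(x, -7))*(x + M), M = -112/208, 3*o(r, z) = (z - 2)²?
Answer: 13/405486 ≈ 3.2060e-5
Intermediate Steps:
o(r, z) = (-2 + z)²/3 (o(r, z) = (z - 2)²/3 = (-2 + z)²/3)
M = -7/13 (M = -112*1/208 = -7/13 ≈ -0.53846)
H(x) = (27 + x)*(-7/13 + x) (H(x) = (x + (-2 - 7)²/3)*(x - 7/13) = (x + (⅓)*(-9)²)*(-7/13 + x) = (x + (⅓)*81)*(-7/13 + x) = (x + 27)*(-7/13 + x) = (27 + x)*(-7/13 + x))
1/(H(-241) - 20498) = 1/((-189/13 + (-241)² + (344/13)*(-241)) - 20498) = 1/((-189/13 + 58081 - 82904/13) - 20498) = 1/(671960/13 - 20498) = 1/(405486/13) = 13/405486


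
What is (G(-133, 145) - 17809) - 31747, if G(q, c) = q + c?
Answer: -49544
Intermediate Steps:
G(q, c) = c + q
(G(-133, 145) - 17809) - 31747 = ((145 - 133) - 17809) - 31747 = (12 - 17809) - 31747 = -17797 - 31747 = -49544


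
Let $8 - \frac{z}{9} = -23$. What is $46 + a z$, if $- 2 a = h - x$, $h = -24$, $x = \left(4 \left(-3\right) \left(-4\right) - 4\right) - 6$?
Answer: $8695$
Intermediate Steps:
$x = 38$ ($x = \left(\left(-12\right) \left(-4\right) - 4\right) - 6 = \left(48 - 4\right) - 6 = 44 - 6 = 38$)
$z = 279$ ($z = 72 - -207 = 72 + 207 = 279$)
$a = 31$ ($a = - \frac{-24 - 38}{2} = \left(- \frac{1}{2}\right) \left(-62\right) = 31$)
$46 + a z = 46 + 31 \cdot 279 = 46 + 8649 = 8695$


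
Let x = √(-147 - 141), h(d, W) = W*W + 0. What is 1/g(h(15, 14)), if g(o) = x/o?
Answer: -49*I*√2/6 ≈ -11.549*I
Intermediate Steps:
h(d, W) = W² (h(d, W) = W² + 0 = W²)
x = 12*I*√2 (x = √(-288) = 12*I*√2 ≈ 16.971*I)
g(o) = 12*I*√2/o (g(o) = (12*I*√2)/o = 12*I*√2/o)
1/g(h(15, 14)) = 1/(12*I*√2/(14²)) = 1/(12*I*√2/196) = 1/(12*I*√2*(1/196)) = 1/(3*I*√2/49) = -49*I*√2/6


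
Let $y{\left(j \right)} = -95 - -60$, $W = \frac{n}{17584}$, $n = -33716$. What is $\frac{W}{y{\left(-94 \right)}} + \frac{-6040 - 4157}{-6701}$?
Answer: $\frac{1625393149}{1031015860} \approx 1.5765$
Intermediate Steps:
$W = - \frac{8429}{4396}$ ($W = - \frac{33716}{17584} = \left(-33716\right) \frac{1}{17584} = - \frac{8429}{4396} \approx -1.9174$)
$y{\left(j \right)} = -35$ ($y{\left(j \right)} = -95 + 60 = -35$)
$\frac{W}{y{\left(-94 \right)}} + \frac{-6040 - 4157}{-6701} = - \frac{8429}{4396 \left(-35\right)} + \frac{-6040 - 4157}{-6701} = \left(- \frac{8429}{4396}\right) \left(- \frac{1}{35}\right) + \left(-6040 - 4157\right) \left(- \frac{1}{6701}\right) = \frac{8429}{153860} - - \frac{10197}{6701} = \frac{8429}{153860} + \frac{10197}{6701} = \frac{1625393149}{1031015860}$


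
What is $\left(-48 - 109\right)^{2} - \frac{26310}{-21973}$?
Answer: $\frac{541638787}{21973} \approx 24650.0$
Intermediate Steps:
$\left(-48 - 109\right)^{2} - \frac{26310}{-21973} = \left(-157\right)^{2} - 26310 \left(- \frac{1}{21973}\right) = 24649 - - \frac{26310}{21973} = 24649 + \frac{26310}{21973} = \frac{541638787}{21973}$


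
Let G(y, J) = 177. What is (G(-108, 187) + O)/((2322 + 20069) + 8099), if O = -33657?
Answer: -3348/3049 ≈ -1.0981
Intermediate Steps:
(G(-108, 187) + O)/((2322 + 20069) + 8099) = (177 - 33657)/((2322 + 20069) + 8099) = -33480/(22391 + 8099) = -33480/30490 = -33480*1/30490 = -3348/3049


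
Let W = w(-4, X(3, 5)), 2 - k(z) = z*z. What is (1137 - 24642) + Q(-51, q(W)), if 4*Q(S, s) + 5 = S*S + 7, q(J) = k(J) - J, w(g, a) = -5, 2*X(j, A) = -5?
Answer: -91417/4 ≈ -22854.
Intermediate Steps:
X(j, A) = -5/2 (X(j, A) = (½)*(-5) = -5/2)
k(z) = 2 - z² (k(z) = 2 - z*z = 2 - z²)
W = -5
q(J) = 2 - J - J² (q(J) = (2 - J²) - J = 2 - J - J²)
Q(S, s) = ½ + S²/4 (Q(S, s) = -5/4 + (S*S + 7)/4 = -5/4 + (S² + 7)/4 = -5/4 + (7 + S²)/4 = -5/4 + (7/4 + S²/4) = ½ + S²/4)
(1137 - 24642) + Q(-51, q(W)) = (1137 - 24642) + (½ + (¼)*(-51)²) = -23505 + (½ + (¼)*2601) = -23505 + (½ + 2601/4) = -23505 + 2603/4 = -91417/4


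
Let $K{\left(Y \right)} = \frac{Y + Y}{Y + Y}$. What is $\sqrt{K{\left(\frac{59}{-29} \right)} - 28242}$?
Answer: $i \sqrt{28241} \approx 168.05 i$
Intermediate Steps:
$K{\left(Y \right)} = 1$ ($K{\left(Y \right)} = \frac{2 Y}{2 Y} = 2 Y \frac{1}{2 Y} = 1$)
$\sqrt{K{\left(\frac{59}{-29} \right)} - 28242} = \sqrt{1 - 28242} = \sqrt{-28241} = i \sqrt{28241}$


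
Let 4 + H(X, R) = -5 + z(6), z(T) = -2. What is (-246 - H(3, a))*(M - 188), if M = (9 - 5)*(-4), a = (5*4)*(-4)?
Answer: 47940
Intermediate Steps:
a = -80 (a = 20*(-4) = -80)
H(X, R) = -11 (H(X, R) = -4 + (-5 - 2) = -4 - 7 = -11)
M = -16 (M = 4*(-4) = -16)
(-246 - H(3, a))*(M - 188) = (-246 - 1*(-11))*(-16 - 188) = (-246 + 11)*(-204) = -235*(-204) = 47940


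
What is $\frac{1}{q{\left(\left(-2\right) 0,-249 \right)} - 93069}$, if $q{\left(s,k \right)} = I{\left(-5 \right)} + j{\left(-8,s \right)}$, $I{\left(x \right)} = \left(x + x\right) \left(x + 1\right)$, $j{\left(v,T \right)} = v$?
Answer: $- \frac{1}{93037} \approx -1.0748 \cdot 10^{-5}$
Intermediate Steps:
$I{\left(x \right)} = 2 x \left(1 + x\right)$
$q{\left(s,k \right)} = 32$ ($q{\left(s,k \right)} = 2 \left(-5\right) \left(1 - 5\right) - 8 = 2 \left(-5\right) \left(-4\right) - 8 = 40 - 8 = 32$)
$\frac{1}{q{\left(\left(-2\right) 0,-249 \right)} - 93069} = \frac{1}{32 - 93069} = \frac{1}{-93037} = - \frac{1}{93037}$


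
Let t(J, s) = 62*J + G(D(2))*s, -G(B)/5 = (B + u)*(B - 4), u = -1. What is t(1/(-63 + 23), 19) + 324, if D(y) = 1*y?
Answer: 10249/20 ≈ 512.45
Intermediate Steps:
D(y) = y
G(B) = -5*(-1 + B)*(-4 + B) (G(B) = -5*(B - 1)*(B - 4) = -5*(-1 + B)*(-4 + B))
t(J, s) = 10*s + 62*J (t(J, s) = 62*J + (-20 - 5*2² + 25*2)*s = 62*J + (-20 - 5*4 + 50)*s = 62*J + (-20 - 20 + 50)*s = 62*J + 10*s = 10*s + 62*J)
t(1/(-63 + 23), 19) + 324 = (10*19 + 62/(-63 + 23)) + 324 = (190 + 62/(-40)) + 324 = (190 + 62*(-1/40)) + 324 = (190 - 31/20) + 324 = 3769/20 + 324 = 10249/20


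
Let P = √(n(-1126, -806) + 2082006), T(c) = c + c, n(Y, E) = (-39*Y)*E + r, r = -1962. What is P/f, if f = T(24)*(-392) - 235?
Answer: -4*I*√2082165/19051 ≈ -0.30297*I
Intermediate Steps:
n(Y, E) = -1962 - 39*E*Y (n(Y, E) = (-39*Y)*E - 1962 = -39*E*Y - 1962 = -1962 - 39*E*Y)
T(c) = 2*c
P = 4*I*√2082165 (P = √((-1962 - 39*(-806)*(-1126)) + 2082006) = √((-1962 - 35394684) + 2082006) = √(-35396646 + 2082006) = √(-33314640) = 4*I*√2082165 ≈ 5771.9*I)
f = -19051 (f = (2*24)*(-392) - 235 = 48*(-392) - 235 = -18816 - 235 = -19051)
P/f = (4*I*√2082165)/(-19051) = (4*I*√2082165)*(-1/19051) = -4*I*√2082165/19051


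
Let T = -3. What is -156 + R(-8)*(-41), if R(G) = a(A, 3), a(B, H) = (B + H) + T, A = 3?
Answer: -279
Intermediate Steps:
a(B, H) = -3 + B + H (a(B, H) = (B + H) - 3 = -3 + B + H)
R(G) = 3 (R(G) = -3 + 3 + 3 = 3)
-156 + R(-8)*(-41) = -156 + 3*(-41) = -156 - 123 = -279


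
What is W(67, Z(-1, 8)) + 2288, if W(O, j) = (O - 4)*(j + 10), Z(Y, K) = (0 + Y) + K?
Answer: 3359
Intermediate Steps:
Z(Y, K) = K + Y (Z(Y, K) = Y + K = K + Y)
W(O, j) = (-4 + O)*(10 + j)
W(67, Z(-1, 8)) + 2288 = (-40 - 4*(8 - 1) + 10*67 + 67*(8 - 1)) + 2288 = (-40 - 4*7 + 670 + 67*7) + 2288 = (-40 - 28 + 670 + 469) + 2288 = 1071 + 2288 = 3359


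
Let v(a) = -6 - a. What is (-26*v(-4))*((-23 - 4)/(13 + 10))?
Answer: -1404/23 ≈ -61.043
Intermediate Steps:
(-26*v(-4))*((-23 - 4)/(13 + 10)) = (-26*(-6 - 1*(-4)))*((-23 - 4)/(13 + 10)) = (-26*(-6 + 4))*(-27/23) = (-26*(-2))*(-27*1/23) = 52*(-27/23) = -1404/23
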